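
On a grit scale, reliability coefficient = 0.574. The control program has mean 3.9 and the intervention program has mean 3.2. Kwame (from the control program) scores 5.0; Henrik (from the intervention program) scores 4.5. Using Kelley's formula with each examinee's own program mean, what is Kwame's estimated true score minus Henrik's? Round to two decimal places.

0.59

T̂_Kwame = 0.574(5.0) + 0.426(3.9) = 4.5314
T̂_Henrik = 0.574(4.5) + 0.426(3.2) = 3.9462
Difference = 4.5314 − 3.9462 = 0.5852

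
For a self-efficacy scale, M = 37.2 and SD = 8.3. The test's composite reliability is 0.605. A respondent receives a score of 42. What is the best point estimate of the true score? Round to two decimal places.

T̂ = ρX + (1 − ρ)μ
  = 0.605 × 42 + 0.395 × 37.2
  = 25.410 + 14.6940
  = 40.104
  ≈ 40.10

40.10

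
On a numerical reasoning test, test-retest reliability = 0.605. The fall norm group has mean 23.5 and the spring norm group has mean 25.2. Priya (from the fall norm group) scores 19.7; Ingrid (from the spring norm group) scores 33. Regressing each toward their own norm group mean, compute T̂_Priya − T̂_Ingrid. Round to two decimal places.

-8.72

T̂_Priya = 0.605(19.7) + 0.395(23.5) = 21.2010
T̂_Ingrid = 0.605(33) + 0.395(25.2) = 29.9190
Difference = 21.2010 − 29.9190 = -8.7180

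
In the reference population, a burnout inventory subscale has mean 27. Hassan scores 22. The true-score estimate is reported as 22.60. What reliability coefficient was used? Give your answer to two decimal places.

T̂ = ρX + (1 − ρ)μ  ⇒  T̂ − μ = ρ(X − μ)
ρ = (T̂ − μ)/(X − μ) = (22.60 − 27) / (22 − 27) = -4.40 / -5.0 = 0.8800

0.88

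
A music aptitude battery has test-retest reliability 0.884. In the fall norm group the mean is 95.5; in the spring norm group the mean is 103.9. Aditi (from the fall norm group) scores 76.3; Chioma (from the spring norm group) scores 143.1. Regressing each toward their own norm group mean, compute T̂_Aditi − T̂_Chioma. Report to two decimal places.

-60.03

T̂_Aditi = 0.884(76.3) + 0.116(95.5) = 78.5272
T̂_Chioma = 0.884(143.1) + 0.116(103.9) = 138.5528
Difference = 78.5272 − 138.5528 = -60.0256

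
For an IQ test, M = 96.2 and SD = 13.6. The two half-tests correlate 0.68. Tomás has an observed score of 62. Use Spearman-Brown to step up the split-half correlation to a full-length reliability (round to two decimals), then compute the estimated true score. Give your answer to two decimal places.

68.50

Spearman-Brown: ρ = 2r/(1 + r) = 2(0.68)/(1 + 0.68) = 1.360/1.68 = 0.8095 → 0.81
T̂ = ρX + (1 − ρ)μ
  = 0.81 × 62 + 0.19 × 96.2
  = 50.22 + 18.278
  = 68.498
  ≈ 68.50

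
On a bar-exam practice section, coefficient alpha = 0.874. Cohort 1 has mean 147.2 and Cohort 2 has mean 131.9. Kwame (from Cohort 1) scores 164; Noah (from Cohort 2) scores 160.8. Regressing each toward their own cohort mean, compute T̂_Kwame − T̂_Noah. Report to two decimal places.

T̂_Kwame = 0.874(164) + 0.126(147.2) = 161.8832
T̂_Noah = 0.874(160.8) + 0.126(131.9) = 157.1586
Difference = 161.8832 − 157.1586 = 4.7246

4.72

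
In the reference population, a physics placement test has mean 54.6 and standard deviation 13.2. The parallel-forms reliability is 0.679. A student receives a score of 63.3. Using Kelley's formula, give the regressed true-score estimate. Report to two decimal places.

T̂ = 0.679(63.3) + 0.321(54.6) = 42.9807 + 17.5266 = 60.507 → 60.51

60.51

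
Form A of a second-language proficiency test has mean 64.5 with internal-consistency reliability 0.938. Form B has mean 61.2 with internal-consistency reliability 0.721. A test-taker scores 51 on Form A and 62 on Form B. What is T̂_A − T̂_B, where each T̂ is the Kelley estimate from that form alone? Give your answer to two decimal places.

-9.94

T̂_A = 0.938(51) + 0.062(64.5) = 51.8370
T̂_B = 0.721(62) + 0.279(61.2) = 61.7768
T̂_A − T̂_B = -9.9398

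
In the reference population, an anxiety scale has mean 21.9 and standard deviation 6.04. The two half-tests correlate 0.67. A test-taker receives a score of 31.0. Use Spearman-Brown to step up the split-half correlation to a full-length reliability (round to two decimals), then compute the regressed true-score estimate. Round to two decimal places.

Spearman-Brown: ρ = 2r/(1 + r) = 2(0.67)/(1 + 0.67) = 1.340/1.67 = 0.8024 → 0.80
T̂ = ρX + (1 − ρ)μ
  = 0.80 × 31.0 + 0.20 × 21.9
  = 24.800 + 4.380
  = 29.180
  ≈ 29.18

29.18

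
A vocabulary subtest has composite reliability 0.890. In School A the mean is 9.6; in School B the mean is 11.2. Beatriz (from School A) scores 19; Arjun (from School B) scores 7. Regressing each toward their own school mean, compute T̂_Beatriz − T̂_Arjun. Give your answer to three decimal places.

T̂_Beatriz = 0.890(19) + 0.110(9.6) = 17.96600
T̂_Arjun = 0.890(7) + 0.110(11.2) = 7.46200
Difference = 17.96600 − 7.46200 = 10.50400

10.504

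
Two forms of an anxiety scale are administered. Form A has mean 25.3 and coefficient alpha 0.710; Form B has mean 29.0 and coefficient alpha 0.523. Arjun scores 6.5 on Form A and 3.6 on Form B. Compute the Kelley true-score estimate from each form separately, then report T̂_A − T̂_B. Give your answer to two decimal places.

T̂_A = 0.710(6.5) + 0.290(25.3) = 11.9520
T̂_B = 0.523(3.6) + 0.477(29.0) = 15.7158
T̂_A − T̂_B = -3.7638

-3.76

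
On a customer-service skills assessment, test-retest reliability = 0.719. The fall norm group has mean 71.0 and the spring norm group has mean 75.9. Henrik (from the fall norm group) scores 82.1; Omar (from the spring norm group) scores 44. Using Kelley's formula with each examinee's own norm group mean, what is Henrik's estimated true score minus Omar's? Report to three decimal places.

T̂_Henrik = 0.719(82.1) + 0.281(71.0) = 78.98090
T̂_Omar = 0.719(44) + 0.281(75.9) = 52.96390
Difference = 78.98090 − 52.96390 = 26.01700

26.017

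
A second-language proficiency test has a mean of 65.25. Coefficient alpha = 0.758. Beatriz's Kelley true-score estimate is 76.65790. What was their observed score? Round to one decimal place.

T̂ = ρX + (1 − ρ)μ  ⇒  X = (T̂ − (1 − ρ)μ) / ρ
X = (76.65790 − 0.242 × 65.25) / 0.758 = (76.65790 − 15.79050) / 0.758 = 60.86740 / 0.758 = 80.300

80.3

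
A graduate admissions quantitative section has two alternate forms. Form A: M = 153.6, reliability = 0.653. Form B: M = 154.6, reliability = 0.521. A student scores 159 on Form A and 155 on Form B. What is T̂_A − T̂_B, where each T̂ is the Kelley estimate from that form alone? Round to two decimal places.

T̂_A = 0.653(159) + 0.347(153.6) = 157.1262
T̂_B = 0.521(155) + 0.479(154.6) = 154.8084
T̂_A − T̂_B = 2.3178

2.32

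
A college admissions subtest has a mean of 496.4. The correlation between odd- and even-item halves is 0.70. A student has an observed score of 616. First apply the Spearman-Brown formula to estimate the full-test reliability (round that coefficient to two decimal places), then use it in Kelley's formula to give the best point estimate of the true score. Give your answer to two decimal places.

Spearman-Brown: ρ = 2r/(1 + r) = 2(0.70)/(1 + 0.70) = 1.400/1.70 = 0.8235 → 0.82
T̂ = ρX + (1 − ρ)μ
  = 0.82 × 616 + 0.18 × 496.4
  = 505.12 + 89.352
  = 594.472
  ≈ 594.47

594.47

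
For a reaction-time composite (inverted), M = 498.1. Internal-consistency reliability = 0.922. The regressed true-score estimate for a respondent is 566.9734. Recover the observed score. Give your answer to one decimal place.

572.8

T̂ = ρX + (1 − ρ)μ  ⇒  X = (T̂ − (1 − ρ)μ) / ρ
X = (566.9734 − 0.078 × 498.1) / 0.922 = (566.9734 − 38.8518) / 0.922 = 528.1216 / 0.922 = 572.800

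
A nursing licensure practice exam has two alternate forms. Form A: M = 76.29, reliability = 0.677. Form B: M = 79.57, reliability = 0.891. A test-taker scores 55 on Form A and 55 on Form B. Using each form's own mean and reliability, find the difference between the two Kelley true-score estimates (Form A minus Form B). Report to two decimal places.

T̂_A = 0.677(55) + 0.323(76.29) = 61.8767
T̂_B = 0.891(55) + 0.109(79.57) = 57.6781
T̂_A − T̂_B = 4.1985

4.20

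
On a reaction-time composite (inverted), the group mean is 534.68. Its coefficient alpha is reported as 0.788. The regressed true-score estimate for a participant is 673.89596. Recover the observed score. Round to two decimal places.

T̂ = ρX + (1 − ρ)μ  ⇒  X = (T̂ − (1 − ρ)μ) / ρ
X = (673.89596 − 0.212 × 534.68) / 0.788 = (673.89596 − 113.35216) / 0.788 = 560.54380 / 0.788 = 711.3500

711.35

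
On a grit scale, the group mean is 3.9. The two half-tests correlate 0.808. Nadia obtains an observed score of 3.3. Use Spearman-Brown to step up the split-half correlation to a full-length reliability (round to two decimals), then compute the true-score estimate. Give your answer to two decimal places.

3.37

Spearman-Brown: ρ = 2r/(1 + r) = 2(0.808)/(1 + 0.808) = 1.6160/1.808 = 0.8938 → 0.89
T̂ = 0.89(3.3) + 0.11(3.9) = 2.937 + 0.429 = 3.366 → 3.37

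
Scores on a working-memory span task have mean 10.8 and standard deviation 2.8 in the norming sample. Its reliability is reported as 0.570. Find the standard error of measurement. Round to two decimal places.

1.84

SEM = SD · √(1 − ρ) = 2.8 × √0.430 = 2.8 × 0.6557 = 1.836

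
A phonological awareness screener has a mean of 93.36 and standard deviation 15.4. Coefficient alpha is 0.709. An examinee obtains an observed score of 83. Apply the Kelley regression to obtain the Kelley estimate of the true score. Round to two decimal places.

86.01

Regress the observed score toward the mean by the unreliability: T̂ = 0.709·83 + 0.291·93.36 = 58.847 + 27.16776 = 86.015.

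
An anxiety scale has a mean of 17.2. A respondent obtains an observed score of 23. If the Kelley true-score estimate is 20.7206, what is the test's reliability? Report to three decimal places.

0.607

T̂ = ρX + (1 − ρ)μ  ⇒  T̂ − μ = ρ(X − μ)
ρ = (T̂ − μ)/(X − μ) = (20.7206 − 17.2) / (23 − 17.2) = 3.5206 / 5.8 = 0.60700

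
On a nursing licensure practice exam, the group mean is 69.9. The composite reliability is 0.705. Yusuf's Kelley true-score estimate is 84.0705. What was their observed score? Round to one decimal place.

90.0

T̂ = ρX + (1 − ρ)μ  ⇒  X = (T̂ − (1 − ρ)μ) / ρ
X = (84.0705 − 0.295 × 69.9) / 0.705 = (84.0705 − 20.6205) / 0.705 = 63.4500 / 0.705 = 90.000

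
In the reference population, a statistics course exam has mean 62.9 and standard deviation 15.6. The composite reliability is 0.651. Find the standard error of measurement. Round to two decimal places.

9.22

SEM = SD · √(1 − ρ) = 15.6 × √0.349 = 15.6 × 0.5908 = 9.216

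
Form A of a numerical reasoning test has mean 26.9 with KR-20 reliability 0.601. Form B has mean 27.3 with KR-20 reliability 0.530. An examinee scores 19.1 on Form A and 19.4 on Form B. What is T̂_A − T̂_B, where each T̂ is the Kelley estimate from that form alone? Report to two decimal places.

-0.90

T̂_A = 0.601(19.1) + 0.399(26.9) = 22.2122
T̂_B = 0.530(19.4) + 0.470(27.3) = 23.1130
T̂_A − T̂_B = -0.9008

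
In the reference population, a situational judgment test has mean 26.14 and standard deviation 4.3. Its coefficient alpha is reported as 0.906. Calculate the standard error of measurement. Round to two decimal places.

SEM = SD · √(1 − ρ) = 4.3 × √0.094 = 4.3 × 0.3066 = 1.318

1.32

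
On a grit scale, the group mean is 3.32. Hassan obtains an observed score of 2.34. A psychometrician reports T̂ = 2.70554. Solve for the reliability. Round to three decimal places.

T̂ = ρX + (1 − ρ)μ  ⇒  T̂ − μ = ρ(X − μ)
ρ = (T̂ − μ)/(X − μ) = (2.70554 − 3.32) / (2.34 − 3.32) = -0.61446 / -0.98 = 0.62700

0.627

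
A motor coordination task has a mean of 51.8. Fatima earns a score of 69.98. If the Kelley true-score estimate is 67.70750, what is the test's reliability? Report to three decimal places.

T̂ = ρX + (1 − ρ)μ  ⇒  T̂ − μ = ρ(X − μ)
ρ = (T̂ − μ)/(X − μ) = (67.70750 − 51.8) / (69.98 − 51.8) = 15.90750 / 18.18 = 0.87500

0.875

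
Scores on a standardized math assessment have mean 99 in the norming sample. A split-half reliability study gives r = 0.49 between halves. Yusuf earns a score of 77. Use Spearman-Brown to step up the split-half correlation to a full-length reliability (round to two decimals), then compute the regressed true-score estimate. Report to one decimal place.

84.5

Spearman-Brown: ρ = 2r/(1 + r) = 2(0.49)/(1 + 0.49) = 0.980/1.49 = 0.6577 → 0.66
T̂ = 0.66(77) + 0.34(99) = 50.82 + 33.66 = 84.48 → 84.5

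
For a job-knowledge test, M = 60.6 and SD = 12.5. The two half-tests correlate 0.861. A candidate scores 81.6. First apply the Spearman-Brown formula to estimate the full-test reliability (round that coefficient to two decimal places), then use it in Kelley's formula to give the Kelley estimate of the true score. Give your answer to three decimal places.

Spearman-Brown: ρ = 2r/(1 + r) = 2(0.861)/(1 + 0.861) = 1.7220/1.861 = 0.9253 → 0.93
T̂ = ρX + (1 − ρ)μ
  = 0.93 × 81.6 + 0.07 × 60.6
  = 75.888 + 4.242
  = 80.1300
  ≈ 80.130

80.130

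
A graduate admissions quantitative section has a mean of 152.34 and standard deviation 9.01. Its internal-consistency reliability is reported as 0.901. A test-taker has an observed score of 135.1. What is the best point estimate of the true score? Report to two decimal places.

136.81

T̂ = 0.901(135.1) + 0.099(152.34) = 121.7251 + 15.08166 = 136.807 → 136.81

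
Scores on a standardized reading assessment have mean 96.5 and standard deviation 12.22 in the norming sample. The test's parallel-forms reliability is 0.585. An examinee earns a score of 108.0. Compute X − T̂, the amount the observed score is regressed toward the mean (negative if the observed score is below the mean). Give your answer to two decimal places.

4.77

T̂ = ρX + (1 − ρ)μ
  = 0.585 × 108.0 + 0.415 × 96.5
  = 63.1800 + 40.0475
  = 103.2275
  ≈ 103.227
X − T̂ = 108.0 − 103.227 = 4.773 → 4.77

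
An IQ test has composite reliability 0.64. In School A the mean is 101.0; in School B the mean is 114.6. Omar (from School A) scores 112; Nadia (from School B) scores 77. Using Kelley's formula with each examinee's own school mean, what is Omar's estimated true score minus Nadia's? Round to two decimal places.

T̂_Omar = 0.64(112) + 0.36(101.0) = 108.0400
T̂_Nadia = 0.64(77) + 0.36(114.6) = 90.5360
Difference = 108.0400 − 90.5360 = 17.5040

17.50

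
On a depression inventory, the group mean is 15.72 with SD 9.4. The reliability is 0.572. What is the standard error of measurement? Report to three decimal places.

SEM = SD · √(1 − ρ) = 9.4 × √0.428 = 9.4 × 0.6542 = 6.1496

6.150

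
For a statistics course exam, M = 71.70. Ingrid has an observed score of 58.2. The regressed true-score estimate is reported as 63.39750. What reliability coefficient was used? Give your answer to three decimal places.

T̂ = ρX + (1 − ρ)μ  ⇒  T̂ − μ = ρ(X − μ)
ρ = (T̂ − μ)/(X − μ) = (63.39750 − 71.70) / (58.2 − 71.70) = -8.30250 / -13.50 = 0.61500

0.615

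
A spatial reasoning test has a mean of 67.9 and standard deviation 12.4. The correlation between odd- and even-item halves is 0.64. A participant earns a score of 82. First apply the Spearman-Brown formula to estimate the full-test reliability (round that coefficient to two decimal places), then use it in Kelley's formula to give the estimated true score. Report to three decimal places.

78.898

Spearman-Brown: ρ = 2r/(1 + r) = 2(0.64)/(1 + 0.64) = 1.280/1.64 = 0.7805 → 0.78
Regress the observed score toward the mean by the unreliability: T̂ = 0.78·82 + 0.22·67.9 = 63.96 + 14.938 = 78.8980.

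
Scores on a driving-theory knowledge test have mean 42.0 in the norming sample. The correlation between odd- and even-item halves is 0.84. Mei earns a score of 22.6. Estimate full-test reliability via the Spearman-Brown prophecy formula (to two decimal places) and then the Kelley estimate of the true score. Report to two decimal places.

24.35

Spearman-Brown: ρ = 2r/(1 + r) = 2(0.84)/(1 + 0.84) = 1.680/1.84 = 0.9130 → 0.91
T̂ = 0.91(22.6) + 0.09(42.0) = 20.566 + 3.780 = 24.346 → 24.35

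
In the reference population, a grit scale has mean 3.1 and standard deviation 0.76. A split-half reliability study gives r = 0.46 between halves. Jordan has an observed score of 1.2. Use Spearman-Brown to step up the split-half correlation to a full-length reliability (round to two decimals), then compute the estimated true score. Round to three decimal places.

Spearman-Brown: ρ = 2r/(1 + r) = 2(0.46)/(1 + 0.46) = 0.920/1.46 = 0.6301 → 0.63
Weight the observed score by reliability and the mean by (1 − reliability): T̂ = 0.63·1.2 + 0.37·3.1 = 0.756 + 1.147 = 1.9030.

1.903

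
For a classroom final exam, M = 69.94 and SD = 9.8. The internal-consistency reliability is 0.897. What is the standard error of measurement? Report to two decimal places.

3.15

SEM = SD · √(1 − ρ) = 9.8 × √0.103 = 9.8 × 0.3209 = 3.145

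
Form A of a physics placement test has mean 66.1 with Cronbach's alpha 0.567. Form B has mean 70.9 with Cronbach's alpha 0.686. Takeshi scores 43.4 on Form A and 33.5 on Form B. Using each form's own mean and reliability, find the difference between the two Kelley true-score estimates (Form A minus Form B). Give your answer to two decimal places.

7.99

T̂_A = 0.567(43.4) + 0.433(66.1) = 53.2291
T̂_B = 0.686(33.5) + 0.314(70.9) = 45.2436
T̂_A − T̂_B = 7.9855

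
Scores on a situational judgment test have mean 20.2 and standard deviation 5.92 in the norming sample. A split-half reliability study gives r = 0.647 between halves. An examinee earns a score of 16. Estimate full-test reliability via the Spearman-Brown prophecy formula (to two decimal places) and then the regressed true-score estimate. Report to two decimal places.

Spearman-Brown: ρ = 2r/(1 + r) = 2(0.647)/(1 + 0.647) = 1.2940/1.647 = 0.7857 → 0.79
T̂ = ρX + (1 − ρ)μ
  = 0.79 × 16 + 0.21 × 20.2
  = 12.64 + 4.242
  = 16.882
  ≈ 16.88

16.88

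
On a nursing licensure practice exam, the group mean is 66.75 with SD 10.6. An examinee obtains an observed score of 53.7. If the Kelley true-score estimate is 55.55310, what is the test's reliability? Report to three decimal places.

0.858

T̂ = ρX + (1 − ρ)μ  ⇒  T̂ − μ = ρ(X − μ)
ρ = (T̂ − μ)/(X − μ) = (55.55310 − 66.75) / (53.7 − 66.75) = -11.19690 / -13.05 = 0.85800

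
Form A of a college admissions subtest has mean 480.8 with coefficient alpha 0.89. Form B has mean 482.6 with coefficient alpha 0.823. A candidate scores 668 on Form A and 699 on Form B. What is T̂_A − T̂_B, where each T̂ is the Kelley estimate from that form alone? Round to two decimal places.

-13.29

T̂_A = 0.89(668) + 0.11(480.8) = 647.4080
T̂_B = 0.823(699) + 0.177(482.6) = 660.6972
T̂_A − T̂_B = -13.2892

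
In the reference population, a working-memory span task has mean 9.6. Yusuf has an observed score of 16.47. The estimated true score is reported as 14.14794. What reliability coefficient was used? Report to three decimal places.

T̂ = ρX + (1 − ρ)μ  ⇒  T̂ − μ = ρ(X − μ)
ρ = (T̂ − μ)/(X − μ) = (14.14794 − 9.6) / (16.47 − 9.6) = 4.54794 / 6.87 = 0.66200

0.662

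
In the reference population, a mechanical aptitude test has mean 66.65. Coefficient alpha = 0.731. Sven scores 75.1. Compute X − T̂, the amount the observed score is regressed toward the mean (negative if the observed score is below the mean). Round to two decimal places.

2.27

T̂ = ρX + (1 − ρ)μ
  = 0.731 × 75.1 + 0.269 × 66.65
  = 54.8981 + 17.92885
  = 72.8269
  ≈ 72.827
X − T̂ = 75.1 − 72.827 = 2.273 → 2.27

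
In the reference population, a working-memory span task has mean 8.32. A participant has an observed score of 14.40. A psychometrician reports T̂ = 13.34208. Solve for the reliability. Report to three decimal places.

0.826

T̂ = ρX + (1 − ρ)μ  ⇒  T̂ − μ = ρ(X − μ)
ρ = (T̂ − μ)/(X − μ) = (13.34208 − 8.32) / (14.40 − 8.32) = 5.02208 / 6.08 = 0.82600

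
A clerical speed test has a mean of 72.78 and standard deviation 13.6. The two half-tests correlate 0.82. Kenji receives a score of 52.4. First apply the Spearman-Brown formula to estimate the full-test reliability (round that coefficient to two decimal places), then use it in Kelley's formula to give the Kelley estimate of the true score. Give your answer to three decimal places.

54.438

Spearman-Brown: ρ = 2r/(1 + r) = 2(0.82)/(1 + 0.82) = 1.640/1.82 = 0.9011 → 0.90
Regress the observed score toward the mean by the unreliability: T̂ = 0.90·52.4 + 0.10·72.78 = 47.160 + 7.2780 = 54.4380.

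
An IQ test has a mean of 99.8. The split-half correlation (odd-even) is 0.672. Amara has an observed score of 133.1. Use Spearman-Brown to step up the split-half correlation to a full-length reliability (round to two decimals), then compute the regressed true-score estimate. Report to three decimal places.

126.440

Spearman-Brown: ρ = 2r/(1 + r) = 2(0.672)/(1 + 0.672) = 1.3440/1.672 = 0.8038 → 0.80
T̂ = 0.80(133.1) + 0.20(99.8) = 106.480 + 19.960 = 126.4400 → 126.440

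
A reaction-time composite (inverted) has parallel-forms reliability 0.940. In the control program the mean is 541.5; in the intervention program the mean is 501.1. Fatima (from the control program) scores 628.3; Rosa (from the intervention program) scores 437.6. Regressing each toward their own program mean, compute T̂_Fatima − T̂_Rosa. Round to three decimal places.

T̂_Fatima = 0.940(628.3) + 0.060(541.5) = 623.09200
T̂_Rosa = 0.940(437.6) + 0.060(501.1) = 441.41000
Difference = 623.09200 − 441.41000 = 181.68200

181.682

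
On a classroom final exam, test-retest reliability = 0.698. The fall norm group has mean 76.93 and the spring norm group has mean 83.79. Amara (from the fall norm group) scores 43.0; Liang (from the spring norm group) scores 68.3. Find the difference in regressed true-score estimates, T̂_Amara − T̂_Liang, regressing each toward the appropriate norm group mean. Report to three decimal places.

T̂_Amara = 0.698(43.0) + 0.302(76.93) = 53.24686
T̂_Liang = 0.698(68.3) + 0.302(83.79) = 72.97798
Difference = 53.24686 − 72.97798 = -19.73112

-19.731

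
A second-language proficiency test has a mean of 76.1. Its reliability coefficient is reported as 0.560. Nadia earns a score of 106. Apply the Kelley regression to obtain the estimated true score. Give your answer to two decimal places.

T̂ = ρX + (1 − ρ)μ
  = 0.560 × 106 + 0.440 × 76.1
  = 59.360 + 33.4840
  = 92.844
  ≈ 92.84

92.84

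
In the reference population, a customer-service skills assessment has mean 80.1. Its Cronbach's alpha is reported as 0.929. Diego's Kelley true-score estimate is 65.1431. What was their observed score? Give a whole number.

T̂ = ρX + (1 − ρ)μ  ⇒  X = (T̂ − (1 − ρ)μ) / ρ
X = (65.1431 − 0.071 × 80.1) / 0.929 = (65.1431 − 5.6871) / 0.929 = 59.4560 / 0.929 = 64.00

64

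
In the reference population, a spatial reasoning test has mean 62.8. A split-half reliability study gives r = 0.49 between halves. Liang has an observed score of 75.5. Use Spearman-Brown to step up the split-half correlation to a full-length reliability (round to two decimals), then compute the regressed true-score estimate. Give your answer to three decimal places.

Spearman-Brown: ρ = 2r/(1 + r) = 2(0.49)/(1 + 0.49) = 0.980/1.49 = 0.6577 → 0.66
Regress the observed score toward the mean by the unreliability: T̂ = 0.66·75.5 + 0.34·62.8 = 49.830 + 21.352 = 71.1820.

71.182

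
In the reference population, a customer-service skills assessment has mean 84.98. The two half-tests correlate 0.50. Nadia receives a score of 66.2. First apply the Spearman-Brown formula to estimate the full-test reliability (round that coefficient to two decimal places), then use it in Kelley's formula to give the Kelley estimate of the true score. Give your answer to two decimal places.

72.40

Spearman-Brown: ρ = 2r/(1 + r) = 2(0.50)/(1 + 0.50) = 1.000/1.50 = 0.6667 → 0.67
T̂ = ρX + (1 − ρ)μ
  = 0.67 × 66.2 + 0.33 × 84.98
  = 44.354 + 28.0434
  = 72.397
  ≈ 72.40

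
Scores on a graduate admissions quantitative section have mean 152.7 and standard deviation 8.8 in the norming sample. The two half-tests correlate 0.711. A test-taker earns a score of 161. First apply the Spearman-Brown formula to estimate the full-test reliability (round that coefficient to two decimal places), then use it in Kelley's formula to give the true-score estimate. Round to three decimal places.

Spearman-Brown: ρ = 2r/(1 + r) = 2(0.711)/(1 + 0.711) = 1.4220/1.711 = 0.8311 → 0.83
T̂ = ρX + (1 − ρ)μ
  = 0.83 × 161 + 0.17 × 152.7
  = 133.63 + 25.959
  = 159.5890
  ≈ 159.589

159.589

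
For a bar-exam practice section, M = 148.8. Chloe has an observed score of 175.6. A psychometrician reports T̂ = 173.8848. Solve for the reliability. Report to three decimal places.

T̂ = ρX + (1 − ρ)μ  ⇒  T̂ − μ = ρ(X − μ)
ρ = (T̂ − μ)/(X − μ) = (173.8848 − 148.8) / (175.6 − 148.8) = 25.0848 / 26.8 = 0.93600

0.936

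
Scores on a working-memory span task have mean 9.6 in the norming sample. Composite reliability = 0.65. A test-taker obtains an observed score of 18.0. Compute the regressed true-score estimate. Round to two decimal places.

Regress the observed score toward the mean by the unreliability: T̂ = 0.65·18.0 + 0.35·9.6 = 11.700 + 3.360 = 15.060.

15.06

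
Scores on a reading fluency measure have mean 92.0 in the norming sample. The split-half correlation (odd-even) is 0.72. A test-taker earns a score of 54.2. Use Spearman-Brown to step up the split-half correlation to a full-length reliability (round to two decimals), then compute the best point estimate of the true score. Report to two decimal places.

60.25

Spearman-Brown: ρ = 2r/(1 + r) = 2(0.72)/(1 + 0.72) = 1.440/1.72 = 0.8372 → 0.84
T̂ = 0.84(54.2) + 0.16(92.0) = 45.528 + 14.720 = 60.248 → 60.25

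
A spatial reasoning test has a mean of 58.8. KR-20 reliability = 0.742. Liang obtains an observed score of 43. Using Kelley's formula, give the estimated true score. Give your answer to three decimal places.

47.076

Weight the observed score by reliability and the mean by (1 − reliability): T̂ = 0.742·43 + 0.258·58.8 = 31.906 + 15.1704 = 47.0764.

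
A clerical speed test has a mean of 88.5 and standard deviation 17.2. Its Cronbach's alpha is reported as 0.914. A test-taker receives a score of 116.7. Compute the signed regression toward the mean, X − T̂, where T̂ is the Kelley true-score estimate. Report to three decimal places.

Kelley's formula gives T̂ = 0.914·116.7 + 0.086·88.5 = 106.6638 + 7.6110 = 114.27480.
X − T̂ = 116.7 − 114.2748 = 2.4252 → 2.425

2.425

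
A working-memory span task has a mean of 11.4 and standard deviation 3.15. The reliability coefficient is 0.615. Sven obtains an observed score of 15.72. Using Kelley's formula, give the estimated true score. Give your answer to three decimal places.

14.057

T̂ = 0.615(15.72) + 0.385(11.4) = 9.66780 + 4.3890 = 14.0568 → 14.057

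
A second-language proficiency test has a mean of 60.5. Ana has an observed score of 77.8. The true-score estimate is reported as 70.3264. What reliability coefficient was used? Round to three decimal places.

0.568

T̂ = ρX + (1 − ρ)μ  ⇒  T̂ − μ = ρ(X − μ)
ρ = (T̂ − μ)/(X − μ) = (70.3264 − 60.5) / (77.8 − 60.5) = 9.8264 / 17.3 = 0.56800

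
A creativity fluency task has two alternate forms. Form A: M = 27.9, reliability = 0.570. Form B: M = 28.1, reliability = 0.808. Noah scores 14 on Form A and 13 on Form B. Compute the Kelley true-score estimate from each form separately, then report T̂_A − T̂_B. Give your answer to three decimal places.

T̂_A = 0.570(14) + 0.430(27.9) = 19.97700
T̂_B = 0.808(13) + 0.192(28.1) = 15.89920
T̂_A − T̂_B = 4.07780

4.078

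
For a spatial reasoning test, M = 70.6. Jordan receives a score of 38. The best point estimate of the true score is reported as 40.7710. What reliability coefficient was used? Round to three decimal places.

T̂ = ρX + (1 − ρ)μ  ⇒  T̂ − μ = ρ(X − μ)
ρ = (T̂ − μ)/(X − μ) = (40.7710 − 70.6) / (38 − 70.6) = -29.8290 / -32.6 = 0.91500

0.915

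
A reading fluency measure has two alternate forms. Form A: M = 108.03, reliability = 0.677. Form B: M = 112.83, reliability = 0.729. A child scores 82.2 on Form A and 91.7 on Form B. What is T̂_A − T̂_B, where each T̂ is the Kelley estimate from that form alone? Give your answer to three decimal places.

-6.883

T̂_A = 0.677(82.2) + 0.323(108.03) = 90.54309
T̂_B = 0.729(91.7) + 0.271(112.83) = 97.42623
T̂_A − T̂_B = -6.88314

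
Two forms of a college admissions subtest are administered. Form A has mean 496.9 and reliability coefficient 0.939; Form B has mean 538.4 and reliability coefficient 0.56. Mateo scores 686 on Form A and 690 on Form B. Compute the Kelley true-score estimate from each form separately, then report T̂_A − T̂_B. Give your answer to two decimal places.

51.17

T̂_A = 0.939(686) + 0.061(496.9) = 674.4649
T̂_B = 0.56(690) + 0.44(538.4) = 623.2960
T̂_A − T̂_B = 51.1689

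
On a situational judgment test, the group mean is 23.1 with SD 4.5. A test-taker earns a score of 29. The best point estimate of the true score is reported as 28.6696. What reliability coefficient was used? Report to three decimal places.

T̂ = ρX + (1 − ρ)μ  ⇒  T̂ − μ = ρ(X − μ)
ρ = (T̂ − μ)/(X − μ) = (28.6696 − 23.1) / (29 − 23.1) = 5.5696 / 5.9 = 0.94400

0.944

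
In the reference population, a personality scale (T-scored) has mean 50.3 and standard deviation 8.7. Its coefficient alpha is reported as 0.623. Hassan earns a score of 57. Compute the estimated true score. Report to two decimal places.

54.47

Kelley's formula gives T̂ = 0.623·57 + 0.377·50.3 = 35.511 + 18.9631 = 54.474.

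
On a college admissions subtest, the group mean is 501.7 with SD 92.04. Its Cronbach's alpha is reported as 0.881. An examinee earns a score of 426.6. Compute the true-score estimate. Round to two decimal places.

435.54

T̂ = 0.881(426.6) + 0.119(501.7) = 375.8346 + 59.7023 = 435.537 → 435.54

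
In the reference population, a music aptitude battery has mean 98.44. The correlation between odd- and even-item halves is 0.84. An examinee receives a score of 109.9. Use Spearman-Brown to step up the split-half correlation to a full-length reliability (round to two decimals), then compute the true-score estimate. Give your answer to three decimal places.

108.869

Spearman-Brown: ρ = 2r/(1 + r) = 2(0.84)/(1 + 0.84) = 1.680/1.84 = 0.9130 → 0.91
Regress the observed score toward the mean by the unreliability: T̂ = 0.91·109.9 + 0.09·98.44 = 100.009 + 8.8596 = 108.8686.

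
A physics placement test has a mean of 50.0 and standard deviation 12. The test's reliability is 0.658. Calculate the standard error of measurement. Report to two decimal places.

SEM = SD · √(1 − ρ) = 12 × √0.342 = 12 × 0.5848 = 7.018

7.02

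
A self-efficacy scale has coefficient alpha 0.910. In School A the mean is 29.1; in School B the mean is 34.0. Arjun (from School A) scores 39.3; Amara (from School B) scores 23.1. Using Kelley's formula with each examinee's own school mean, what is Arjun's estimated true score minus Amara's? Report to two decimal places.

T̂_Arjun = 0.910(39.3) + 0.090(29.1) = 38.3820
T̂_Amara = 0.910(23.1) + 0.090(34.0) = 24.0810
Difference = 38.3820 − 24.0810 = 14.3010

14.30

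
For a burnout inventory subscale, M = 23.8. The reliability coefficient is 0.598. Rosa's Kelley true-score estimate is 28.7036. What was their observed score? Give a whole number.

T̂ = ρX + (1 − ρ)μ  ⇒  X = (T̂ − (1 − ρ)μ) / ρ
X = (28.7036 − 0.402 × 23.8) / 0.598 = (28.7036 − 9.5676) / 0.598 = 19.1360 / 0.598 = 32.00

32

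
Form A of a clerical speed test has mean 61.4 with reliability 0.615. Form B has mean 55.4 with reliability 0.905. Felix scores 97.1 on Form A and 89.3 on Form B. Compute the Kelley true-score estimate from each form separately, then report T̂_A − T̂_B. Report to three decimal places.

-2.724

T̂_A = 0.615(97.1) + 0.385(61.4) = 83.35550
T̂_B = 0.905(89.3) + 0.095(55.4) = 86.07950
T̂_A − T̂_B = -2.72400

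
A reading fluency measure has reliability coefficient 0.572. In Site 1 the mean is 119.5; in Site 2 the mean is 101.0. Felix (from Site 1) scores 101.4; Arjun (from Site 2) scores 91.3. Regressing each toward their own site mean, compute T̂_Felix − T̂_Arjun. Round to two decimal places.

T̂_Felix = 0.572(101.4) + 0.428(119.5) = 109.1468
T̂_Arjun = 0.572(91.3) + 0.428(101.0) = 95.4516
Difference = 109.1468 − 95.4516 = 13.6952

13.70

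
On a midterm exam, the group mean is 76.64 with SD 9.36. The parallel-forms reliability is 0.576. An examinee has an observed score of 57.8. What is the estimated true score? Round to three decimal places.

T̂ = ρX + (1 − ρ)μ
  = 0.576 × 57.8 + 0.424 × 76.64
  = 33.2928 + 32.49536
  = 65.7882
  ≈ 65.788

65.788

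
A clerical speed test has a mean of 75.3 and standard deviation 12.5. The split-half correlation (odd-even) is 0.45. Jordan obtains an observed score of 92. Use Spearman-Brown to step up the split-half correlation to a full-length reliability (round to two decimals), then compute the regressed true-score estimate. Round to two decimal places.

Spearman-Brown: ρ = 2r/(1 + r) = 2(0.45)/(1 + 0.45) = 0.900/1.45 = 0.6207 → 0.62
T̂ = 0.62(92) + 0.38(75.3) = 57.04 + 28.614 = 85.654 → 85.65

85.65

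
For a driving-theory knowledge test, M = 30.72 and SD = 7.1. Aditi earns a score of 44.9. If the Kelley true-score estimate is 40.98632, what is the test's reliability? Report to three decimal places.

T̂ = ρX + (1 − ρ)μ  ⇒  T̂ − μ = ρ(X − μ)
ρ = (T̂ − μ)/(X − μ) = (40.98632 − 30.72) / (44.9 − 30.72) = 10.26632 / 14.18 = 0.72400

0.724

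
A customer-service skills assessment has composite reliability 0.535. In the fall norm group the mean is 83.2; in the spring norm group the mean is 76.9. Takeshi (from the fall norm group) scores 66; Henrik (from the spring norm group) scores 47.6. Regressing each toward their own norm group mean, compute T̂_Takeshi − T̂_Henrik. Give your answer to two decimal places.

12.77

T̂_Takeshi = 0.535(66) + 0.465(83.2) = 73.9980
T̂_Henrik = 0.535(47.6) + 0.465(76.9) = 61.2245
Difference = 73.9980 − 61.2245 = 12.7735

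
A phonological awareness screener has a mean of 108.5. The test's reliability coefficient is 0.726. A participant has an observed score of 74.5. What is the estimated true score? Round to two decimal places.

T̂ = ρX + (1 − ρ)μ
  = 0.726 × 74.5 + 0.274 × 108.5
  = 54.0870 + 29.7290
  = 83.816
  ≈ 83.82

83.82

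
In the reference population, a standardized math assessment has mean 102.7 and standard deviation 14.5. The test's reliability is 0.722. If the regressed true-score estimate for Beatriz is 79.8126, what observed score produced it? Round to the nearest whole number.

T̂ = ρX + (1 − ρ)μ  ⇒  X = (T̂ − (1 − ρ)μ) / ρ
X = (79.8126 − 0.278 × 102.7) / 0.722 = (79.8126 − 28.5506) / 0.722 = 51.2620 / 0.722 = 71.00

71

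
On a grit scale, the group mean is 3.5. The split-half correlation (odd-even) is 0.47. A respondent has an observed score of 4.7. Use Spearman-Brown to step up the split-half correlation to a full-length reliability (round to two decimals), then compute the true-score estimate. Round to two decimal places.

Spearman-Brown: ρ = 2r/(1 + r) = 2(0.47)/(1 + 0.47) = 0.940/1.47 = 0.6395 → 0.64
Kelley's formula gives T̂ = 0.64·4.7 + 0.36·3.5 = 3.008 + 1.260 = 4.268.

4.27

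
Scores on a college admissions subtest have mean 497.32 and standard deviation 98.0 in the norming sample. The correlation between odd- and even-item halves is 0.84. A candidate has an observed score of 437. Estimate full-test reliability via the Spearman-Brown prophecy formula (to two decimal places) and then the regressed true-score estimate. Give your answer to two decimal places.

Spearman-Brown: ρ = 2r/(1 + r) = 2(0.84)/(1 + 0.84) = 1.680/1.84 = 0.9130 → 0.91
Kelley's formula gives T̂ = 0.91·437 + 0.09·497.32 = 397.67 + 44.7588 = 442.429.

442.43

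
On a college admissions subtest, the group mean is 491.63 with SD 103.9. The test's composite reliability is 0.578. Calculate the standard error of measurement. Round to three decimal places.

67.495

SEM = SD · √(1 − ρ) = 103.9 × √0.422 = 103.9 × 0.6496 = 67.4950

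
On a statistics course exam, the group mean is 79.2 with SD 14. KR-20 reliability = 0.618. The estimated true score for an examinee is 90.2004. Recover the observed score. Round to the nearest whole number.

T̂ = ρX + (1 − ρ)μ  ⇒  X = (T̂ − (1 − ρ)μ) / ρ
X = (90.2004 − 0.382 × 79.2) / 0.618 = (90.2004 − 30.2544) / 0.618 = 59.9460 / 0.618 = 97.00

97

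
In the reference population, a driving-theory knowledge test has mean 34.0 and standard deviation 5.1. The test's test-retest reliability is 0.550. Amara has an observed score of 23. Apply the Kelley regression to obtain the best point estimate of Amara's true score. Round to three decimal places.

T̂ = 0.550(23) + 0.450(34.0) = 12.650 + 15.3000 = 27.9500 → 27.950

27.950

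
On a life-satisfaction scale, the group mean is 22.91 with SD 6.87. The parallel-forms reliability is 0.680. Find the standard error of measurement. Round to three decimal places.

3.886

SEM = SD · √(1 − ρ) = 6.87 × √0.320 = 6.87 × 0.5657 = 3.8863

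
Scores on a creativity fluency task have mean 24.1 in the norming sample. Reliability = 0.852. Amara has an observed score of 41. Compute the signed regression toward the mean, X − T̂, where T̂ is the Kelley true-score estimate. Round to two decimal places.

2.50

T̂ = 0.852(41) + 0.148(24.1) = 34.932 + 3.5668 = 38.4988 → 38.499
X − T̂ = 41 − 38.499 = 2.501 → 2.50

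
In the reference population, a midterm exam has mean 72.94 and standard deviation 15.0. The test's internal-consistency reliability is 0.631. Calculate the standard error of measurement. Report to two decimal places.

SEM = SD · √(1 − ρ) = 15.0 × √0.369 = 15.0 × 0.6075 = 9.112

9.11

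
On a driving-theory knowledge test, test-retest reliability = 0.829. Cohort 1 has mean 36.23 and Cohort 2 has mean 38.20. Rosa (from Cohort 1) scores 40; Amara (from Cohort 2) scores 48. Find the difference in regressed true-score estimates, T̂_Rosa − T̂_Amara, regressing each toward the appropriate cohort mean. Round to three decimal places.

-6.969

T̂_Rosa = 0.829(40) + 0.171(36.23) = 39.35533
T̂_Amara = 0.829(48) + 0.171(38.20) = 46.32420
Difference = 39.35533 − 46.32420 = -6.96887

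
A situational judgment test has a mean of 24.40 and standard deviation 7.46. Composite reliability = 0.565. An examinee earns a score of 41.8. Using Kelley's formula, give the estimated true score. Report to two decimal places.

34.23

Weight the observed score by reliability and the mean by (1 − reliability): T̂ = 0.565·41.8 + 0.435·24.40 = 23.6170 + 10.61400 = 34.231.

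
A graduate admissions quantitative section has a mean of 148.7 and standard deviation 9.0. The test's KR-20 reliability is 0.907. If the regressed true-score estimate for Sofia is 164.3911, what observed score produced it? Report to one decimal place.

T̂ = ρX + (1 − ρ)μ  ⇒  X = (T̂ − (1 − ρ)μ) / ρ
X = (164.3911 − 0.093 × 148.7) / 0.907 = (164.3911 − 13.8291) / 0.907 = 150.5620 / 0.907 = 166.000

166.0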